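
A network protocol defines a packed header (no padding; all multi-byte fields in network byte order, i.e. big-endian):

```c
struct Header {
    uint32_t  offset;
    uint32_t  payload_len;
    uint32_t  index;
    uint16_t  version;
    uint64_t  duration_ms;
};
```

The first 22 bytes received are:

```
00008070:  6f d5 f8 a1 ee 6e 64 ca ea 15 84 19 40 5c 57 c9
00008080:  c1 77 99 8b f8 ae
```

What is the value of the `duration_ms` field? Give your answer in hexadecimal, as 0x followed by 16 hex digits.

`duration_ms` follows `offset` (4 B), `payload_len` (4 B), `index` (4 B), `version` (2 B), so it starts at offset 4 + 4 + 4 + 2 = 14 and occupies 8 bytes.
Bytes at offsets 14..21: 57 C9 C1 77 99 8B F8 AE.
Big-endian stores the most-significant byte at the lowest address.
The bytes are already most-significant first: 0x57C9C177998BF8AE.

0x57C9C177998BF8AE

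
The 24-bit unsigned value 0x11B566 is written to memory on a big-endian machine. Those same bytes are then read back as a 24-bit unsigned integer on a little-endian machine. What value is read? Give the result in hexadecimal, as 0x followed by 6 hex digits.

Stored big-endian, the bytes at ascending addresses are 11 B5 66.
Read back as little-endian, the first byte is least significant, giving 0x66B511.

0x66B511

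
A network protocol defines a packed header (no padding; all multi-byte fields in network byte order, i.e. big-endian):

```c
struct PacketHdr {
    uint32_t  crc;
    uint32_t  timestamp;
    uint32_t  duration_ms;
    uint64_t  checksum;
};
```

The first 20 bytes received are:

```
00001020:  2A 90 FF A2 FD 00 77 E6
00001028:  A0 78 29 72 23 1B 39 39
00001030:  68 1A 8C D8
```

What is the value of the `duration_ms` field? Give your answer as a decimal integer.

2692229490

`duration_ms` follows `crc` (4 B), `timestamp` (4 B), so it starts at offset 4 + 4 = 8 and occupies 4 bytes.
Bytes at offsets 8..11: A0 78 29 72.
Big-endian: lowest address holds the most-significant byte.
The bytes are already most-significant first: 0xA0782972.
0xA0782972 = 2692229490.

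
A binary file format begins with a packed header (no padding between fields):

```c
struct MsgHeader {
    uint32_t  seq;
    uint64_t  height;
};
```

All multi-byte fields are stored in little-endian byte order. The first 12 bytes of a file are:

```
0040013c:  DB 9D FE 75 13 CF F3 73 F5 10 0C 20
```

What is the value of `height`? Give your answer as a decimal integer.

`height` follows `seq` (4 bytes), so it starts at byte offset 4 and occupies 8 bytes.
Bytes at offsets 4..11: 13 CF F3 73 F5 10 0C 20.
Little-endian stores the least-significant byte at the lowest address.
Reassemble most-significant byte first: 20 0C 10 F5 73 F3 CF 13 → 0x200C10F573F3CF13.
0x200C10F573F3CF13 = 2309239355332611859.

2309239355332611859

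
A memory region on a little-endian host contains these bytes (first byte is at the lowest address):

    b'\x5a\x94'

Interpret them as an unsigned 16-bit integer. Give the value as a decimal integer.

37978

Little-endian: lowest address holds the least-significant byte.
Reassemble most-significant byte first: 94 5A → 0x945A.
0x945A = 37978.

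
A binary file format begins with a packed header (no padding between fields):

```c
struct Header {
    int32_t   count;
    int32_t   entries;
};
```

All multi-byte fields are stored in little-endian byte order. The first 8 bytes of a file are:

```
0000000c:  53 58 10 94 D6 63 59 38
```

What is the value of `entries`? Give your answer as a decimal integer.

945382358

`entries` follows `count` (4 bytes), so it starts at byte offset 4 and occupies 4 bytes.
Bytes at offsets 4..7: D6 63 59 38.
Little-endian stores the least-significant byte at the lowest address.
Reassemble most-significant byte first: 38 59 63 D6 → 0x385963D6.
0x385963D6 = 945382358.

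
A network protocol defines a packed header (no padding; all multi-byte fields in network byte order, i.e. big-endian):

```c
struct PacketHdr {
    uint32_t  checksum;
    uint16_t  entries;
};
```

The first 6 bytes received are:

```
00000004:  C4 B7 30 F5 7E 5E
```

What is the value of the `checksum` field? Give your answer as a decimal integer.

`checksum` is the first field, at byte offset 0, occupying 4 bytes.
Bytes at offsets 0..3: C4 B7 30 F5.
Big-endian: lowest address holds the most-significant byte.
The bytes are already most-significant first: 0xC4B730F5.
0xC4B730F5 = 3300339957.

3300339957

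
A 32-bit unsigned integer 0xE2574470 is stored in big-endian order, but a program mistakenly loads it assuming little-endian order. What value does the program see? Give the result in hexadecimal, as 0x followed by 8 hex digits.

0x704457E2

Stored big-endian, the bytes at ascending addresses are E2 57 44 70.
Read back as little-endian, the first byte is least significant, giving 0x704457E2.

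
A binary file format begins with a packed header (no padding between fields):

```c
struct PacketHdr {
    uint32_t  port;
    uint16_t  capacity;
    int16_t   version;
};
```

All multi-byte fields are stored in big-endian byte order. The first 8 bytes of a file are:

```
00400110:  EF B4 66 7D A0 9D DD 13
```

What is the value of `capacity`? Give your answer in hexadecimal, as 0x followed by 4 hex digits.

`capacity` follows `port` (4 bytes), so it starts at byte offset 4 and occupies 2 bytes.
Bytes at offsets 4..5: A0 9D.
Big-endian: lowest address holds the most-significant byte.
The bytes are already most-significant first: 0xA09D.

0xA09D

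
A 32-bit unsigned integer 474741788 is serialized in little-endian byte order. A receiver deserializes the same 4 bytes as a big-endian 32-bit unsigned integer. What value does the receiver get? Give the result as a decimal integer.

474741788 in 32-bit hexadecimal is 0x1C4BFC1C.
Stored little-endian, the bytes at ascending addresses are 1C FC 4B 1C.
Read back as big-endian, the last byte is least significant, giving 0x1CFC4B1C.
0x1CFC4B1C = 486296348.

486296348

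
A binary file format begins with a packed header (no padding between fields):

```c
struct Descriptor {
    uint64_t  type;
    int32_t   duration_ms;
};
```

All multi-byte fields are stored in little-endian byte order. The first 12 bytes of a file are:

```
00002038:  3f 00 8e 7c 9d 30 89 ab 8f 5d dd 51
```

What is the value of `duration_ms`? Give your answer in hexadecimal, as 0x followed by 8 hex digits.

0x51DD5D8F

`duration_ms` follows `type` (8 bytes), so it starts at byte offset 8 and occupies 4 bytes.
Bytes at offsets 8..11: 8F 5D DD 51.
In little-endian order the low byte comes first in memory.
Reassemble most-significant byte first: 51 DD 5D 8F → 0x51DD5D8F.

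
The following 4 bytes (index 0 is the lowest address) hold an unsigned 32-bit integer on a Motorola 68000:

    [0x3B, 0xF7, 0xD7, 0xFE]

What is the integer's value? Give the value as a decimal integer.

In big-endian order the high byte comes first in memory.
The bytes are already most-significant first: 0x3BF7D7FE.
0x3BF7D7FE = 1006098430.

1006098430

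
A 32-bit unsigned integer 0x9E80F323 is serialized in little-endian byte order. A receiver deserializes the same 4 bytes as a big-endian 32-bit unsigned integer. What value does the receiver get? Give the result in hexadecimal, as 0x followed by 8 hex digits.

0x23F3809E

Stored little-endian, the bytes at ascending addresses are 23 F3 80 9E.
Read back as big-endian, the last byte is least significant, giving 0x23F3809E.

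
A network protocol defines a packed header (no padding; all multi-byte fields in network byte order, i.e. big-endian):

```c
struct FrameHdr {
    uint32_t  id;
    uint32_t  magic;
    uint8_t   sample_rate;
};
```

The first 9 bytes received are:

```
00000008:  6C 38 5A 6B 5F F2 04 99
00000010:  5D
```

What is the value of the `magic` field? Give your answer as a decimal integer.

1609696409

`magic` follows `id` (4 bytes), so it starts at byte offset 4 and occupies 4 bytes.
Bytes at offsets 4..7: 5F F2 04 99.
Big-endian stores the most-significant byte at the lowest address.
The bytes are already most-significant first: 0x5FF20499.
0x5FF20499 = 1609696409.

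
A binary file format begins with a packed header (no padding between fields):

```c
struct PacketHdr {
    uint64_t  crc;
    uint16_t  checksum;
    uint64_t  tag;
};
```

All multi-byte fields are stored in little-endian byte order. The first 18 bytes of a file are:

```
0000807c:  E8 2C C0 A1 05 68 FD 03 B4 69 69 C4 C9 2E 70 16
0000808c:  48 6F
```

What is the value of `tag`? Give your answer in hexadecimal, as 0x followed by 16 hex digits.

0x6F4816702EC9C469

`tag` follows `crc` (8 B), `checksum` (2 B), so it starts at offset 8 + 2 = 10 and occupies 8 bytes.
Bytes at offsets 10..17: 69 C4 C9 2E 70 16 48 6F.
Little-endian: lowest address holds the least-significant byte.
Reassemble most-significant byte first: 6F 48 16 70 2E C9 C4 69 → 0x6F4816702EC9C469.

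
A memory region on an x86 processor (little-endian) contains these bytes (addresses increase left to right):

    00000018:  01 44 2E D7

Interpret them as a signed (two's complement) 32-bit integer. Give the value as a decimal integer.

-684833791

Little-endian: lowest address holds the least-significant byte.
Reassemble most-significant byte first: D7 2E 44 01 → 0xD72E4401.
Top bit is set, so as a signed 32-bit value this is 0xD72E4401 − 2^32 = -684833791.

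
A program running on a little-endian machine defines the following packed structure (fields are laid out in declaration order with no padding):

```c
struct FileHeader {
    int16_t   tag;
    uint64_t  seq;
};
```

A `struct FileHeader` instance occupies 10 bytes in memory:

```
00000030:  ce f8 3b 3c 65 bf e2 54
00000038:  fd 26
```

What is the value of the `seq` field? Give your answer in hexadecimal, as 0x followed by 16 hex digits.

`seq` follows `tag` (2 bytes), so it starts at byte offset 2 and occupies 8 bytes.
Bytes at offsets 2..9: 3B 3C 65 BF E2 54 FD 26.
Little-endian: lowest address holds the least-significant byte.
Reassemble most-significant byte first: 26 FD 54 E2 BF 65 3C 3B → 0x26FD54E2BF653C3B.

0x26FD54E2BF653C3B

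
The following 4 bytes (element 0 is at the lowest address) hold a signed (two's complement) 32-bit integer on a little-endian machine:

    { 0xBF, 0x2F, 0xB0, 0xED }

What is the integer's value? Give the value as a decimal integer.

-307220545

Little-endian stores the least-significant byte at the lowest address.
Reassemble most-significant byte first: ED B0 2F BF → 0xEDB02FBF.
Top bit is set, so as a signed 32-bit value this is 0xEDB02FBF − 2^32 = -307220545.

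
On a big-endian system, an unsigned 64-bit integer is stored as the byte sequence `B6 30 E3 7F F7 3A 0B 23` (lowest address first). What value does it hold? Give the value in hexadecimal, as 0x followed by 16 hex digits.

Big-endian: lowest address holds the most-significant byte.
The bytes are already most-significant first: 0xB630E37FF73A0B23.

0xB630E37FF73A0B23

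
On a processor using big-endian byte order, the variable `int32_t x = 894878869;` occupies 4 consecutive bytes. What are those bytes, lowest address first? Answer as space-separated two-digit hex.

894878869 in hexadecimal, padded to 32 bits, is 0x3556C495.
Split into bytes (most-significant first): 35 56 C4 95.
Big-endian: lowest address holds the most-significant byte.
So the memory order matches the most-significant-first order: 35 56 C4 95.

35 56 C4 95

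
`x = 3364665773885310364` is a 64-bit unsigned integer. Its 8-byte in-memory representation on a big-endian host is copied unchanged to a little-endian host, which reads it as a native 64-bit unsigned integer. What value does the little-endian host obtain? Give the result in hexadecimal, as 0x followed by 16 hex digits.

3364665773885310364 in 64-bit hexadecimal is 0x2EB1B1B1D059459C.
Stored big-endian, the bytes at ascending addresses are 2E B1 B1 B1 D0 59 45 9C.
Read back as little-endian, the first byte is least significant, giving 0x9C4559D0B1B1B12E.

0x9C4559D0B1B1B12E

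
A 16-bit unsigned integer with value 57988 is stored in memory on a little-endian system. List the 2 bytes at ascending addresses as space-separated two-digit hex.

57988 in hexadecimal, padded to 16 bits, is 0xE284.
Split into bytes (most-significant first): E2 84.
Little-endian: lowest address holds the least-significant byte.
So at ascending addresses the bytes are 84 E2.

84 E2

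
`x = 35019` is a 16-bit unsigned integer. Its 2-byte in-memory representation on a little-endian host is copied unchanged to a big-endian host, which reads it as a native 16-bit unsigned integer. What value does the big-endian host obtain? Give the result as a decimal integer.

52104

35019 in 16-bit hexadecimal is 0x88CB.
Stored little-endian, the bytes at ascending addresses are CB 88.
Read back as big-endian, the last byte is least significant, giving 0xCB88.
0xCB88 = 52104.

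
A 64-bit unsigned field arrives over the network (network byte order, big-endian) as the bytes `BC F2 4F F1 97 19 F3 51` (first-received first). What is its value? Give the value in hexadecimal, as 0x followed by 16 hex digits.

0xBCF24FF19719F351

Big-endian stores the most-significant byte at the lowest address.
The bytes are already most-significant first: 0xBCF24FF19719F351.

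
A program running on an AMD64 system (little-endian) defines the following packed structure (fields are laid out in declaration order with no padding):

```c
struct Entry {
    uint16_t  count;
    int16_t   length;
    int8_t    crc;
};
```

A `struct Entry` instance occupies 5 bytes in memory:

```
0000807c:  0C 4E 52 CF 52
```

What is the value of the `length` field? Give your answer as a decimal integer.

-12462

`length` follows `count` (2 bytes), so it starts at byte offset 2 and occupies 2 bytes.
Bytes at offsets 2..3: 52 CF.
In little-endian order the low byte comes first in memory.
Reassemble most-significant byte first: CF 52 → 0xCF52.
Top bit is set, so as a signed 16-bit value this is 0xCF52 − 2^16 = -12462.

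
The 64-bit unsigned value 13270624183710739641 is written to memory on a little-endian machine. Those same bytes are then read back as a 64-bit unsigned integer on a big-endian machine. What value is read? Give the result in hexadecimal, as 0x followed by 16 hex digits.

13270624183710739641 in 64-bit hexadecimal is 0xB82ABA6261C96CB9.
Stored little-endian, the bytes at ascending addresses are B9 6C C9 61 62 BA 2A B8.
Read back as big-endian, the last byte is least significant, giving 0xB96CC96162BA2AB8.

0xB96CC96162BA2AB8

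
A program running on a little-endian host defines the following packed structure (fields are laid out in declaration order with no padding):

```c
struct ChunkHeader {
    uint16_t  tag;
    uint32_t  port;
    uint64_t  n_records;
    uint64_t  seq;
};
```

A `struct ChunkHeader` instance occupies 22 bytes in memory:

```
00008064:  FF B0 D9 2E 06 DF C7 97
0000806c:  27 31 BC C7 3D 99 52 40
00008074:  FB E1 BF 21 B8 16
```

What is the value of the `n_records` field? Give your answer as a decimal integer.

11042201472474781639

`n_records` follows `tag` (2 B), `port` (4 B), so it starts at offset 2 + 4 = 6 and occupies 8 bytes.
Bytes at offsets 6..13: C7 97 27 31 BC C7 3D 99.
In little-endian order the low byte comes first in memory.
Reassemble most-significant byte first: 99 3D C7 BC 31 27 97 C7 → 0x993DC7BC312797C7.
0x993DC7BC312797C7 = 11042201472474781639.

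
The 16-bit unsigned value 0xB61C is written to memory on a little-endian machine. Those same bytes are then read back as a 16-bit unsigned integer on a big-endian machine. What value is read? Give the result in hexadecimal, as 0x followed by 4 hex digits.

0x1CB6

Stored little-endian, the bytes at ascending addresses are 1C B6.
Read back as big-endian, the last byte is least significant, giving 0x1CB6.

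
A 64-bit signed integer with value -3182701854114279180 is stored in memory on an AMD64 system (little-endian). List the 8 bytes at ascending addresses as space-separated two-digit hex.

Two's complement of -3182701854114279180 in 64 bits: 3182701854114279180 = 0x2C2B3A7940756F0C; invert → 0xD3D4C586BF8A90F3; add 1 → 0xD3D4C586BF8A90F4.
Split into bytes (most-significant first): D3 D4 C5 86 BF 8A 90 F4.
Little-endian stores the least-significant byte at the lowest address.
So at ascending addresses the bytes are F4 90 8A BF 86 C5 D4 D3.

F4 90 8A BF 86 C5 D4 D3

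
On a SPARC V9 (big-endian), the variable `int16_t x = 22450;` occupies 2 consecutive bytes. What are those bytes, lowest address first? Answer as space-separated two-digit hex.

57 B2

22450 in hexadecimal, padded to 16 bits, is 0x57B2.
Split into bytes (most-significant first): 57 B2.
Big-endian: lowest address holds the most-significant byte.
So the memory order matches the most-significant-first order: 57 B2.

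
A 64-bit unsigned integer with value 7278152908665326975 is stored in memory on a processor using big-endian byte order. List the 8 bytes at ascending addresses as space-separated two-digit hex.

65 01 31 82 55 F9 0D 7F

7278152908665326975 in hexadecimal, padded to 64 bits, is 0x6501318255F90D7F.
Split into bytes (most-significant first): 65 01 31 82 55 F9 0D 7F.
Big-endian stores the most-significant byte at the lowest address.
So the memory order matches the most-significant-first order: 65 01 31 82 55 F9 0D 7F.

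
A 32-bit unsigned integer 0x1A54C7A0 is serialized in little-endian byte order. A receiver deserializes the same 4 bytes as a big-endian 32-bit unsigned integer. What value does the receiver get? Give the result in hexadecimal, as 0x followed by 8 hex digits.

Stored little-endian, the bytes at ascending addresses are A0 C7 54 1A.
Read back as big-endian, the last byte is least significant, giving 0xA0C7541A.

0xA0C7541A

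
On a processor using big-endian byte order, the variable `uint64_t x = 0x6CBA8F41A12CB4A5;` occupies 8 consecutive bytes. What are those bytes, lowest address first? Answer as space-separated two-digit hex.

6C BA 8F 41 A1 2C B4 A5

Split into bytes (most-significant first): 6C BA 8F 41 A1 2C B4 A5.
In big-endian order the high byte comes first in memory.
So the memory order matches the most-significant-first order: 6C BA 8F 41 A1 2C B4 A5.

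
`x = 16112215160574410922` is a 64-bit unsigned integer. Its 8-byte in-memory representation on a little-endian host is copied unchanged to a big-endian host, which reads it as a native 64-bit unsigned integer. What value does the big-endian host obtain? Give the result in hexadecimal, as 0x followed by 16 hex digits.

0xAA80B38652169ADF

16112215160574410922 in 64-bit hexadecimal is 0xDF9A165286B380AA.
Stored little-endian, the bytes at ascending addresses are AA 80 B3 86 52 16 9A DF.
Read back as big-endian, the last byte is least significant, giving 0xAA80B38652169ADF.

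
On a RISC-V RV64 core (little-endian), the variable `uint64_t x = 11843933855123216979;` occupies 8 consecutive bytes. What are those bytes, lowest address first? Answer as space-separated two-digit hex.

53 9A D7 E1 16 1B 5E A4

11843933855123216979 in hexadecimal, padded to 64 bits, is 0xA45E1B16E1D79A53.
Split into bytes (most-significant first): A4 5E 1B 16 E1 D7 9A 53.
In little-endian order the low byte comes first in memory.
So at ascending addresses the bytes are 53 9A D7 E1 16 1B 5E A4.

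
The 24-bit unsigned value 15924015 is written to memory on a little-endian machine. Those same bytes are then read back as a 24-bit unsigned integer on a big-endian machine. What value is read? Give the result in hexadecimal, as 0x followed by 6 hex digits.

15924015 in 24-bit hexadecimal is 0xF2FB2F.
Stored little-endian, the bytes at ascending addresses are 2F FB F2.
Read back as big-endian, the last byte is least significant, giving 0x2FFBF2.

0x2FFBF2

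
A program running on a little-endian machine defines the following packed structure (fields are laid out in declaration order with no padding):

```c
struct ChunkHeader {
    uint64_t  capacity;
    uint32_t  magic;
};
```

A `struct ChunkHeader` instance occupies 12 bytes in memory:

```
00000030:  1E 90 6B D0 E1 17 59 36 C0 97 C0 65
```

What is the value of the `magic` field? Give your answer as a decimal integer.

1707120576

`magic` follows `capacity` (8 bytes), so it starts at byte offset 8 and occupies 4 bytes.
Bytes at offsets 8..11: C0 97 C0 65.
In little-endian order the low byte comes first in memory.
Reassemble most-significant byte first: 65 C0 97 C0 → 0x65C097C0.
0x65C097C0 = 1707120576.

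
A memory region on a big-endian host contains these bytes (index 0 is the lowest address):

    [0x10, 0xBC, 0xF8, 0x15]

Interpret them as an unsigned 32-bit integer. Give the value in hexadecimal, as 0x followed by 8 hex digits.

0x10BCF815

Big-endian: lowest address holds the most-significant byte.
The bytes are already most-significant first: 0x10BCF815.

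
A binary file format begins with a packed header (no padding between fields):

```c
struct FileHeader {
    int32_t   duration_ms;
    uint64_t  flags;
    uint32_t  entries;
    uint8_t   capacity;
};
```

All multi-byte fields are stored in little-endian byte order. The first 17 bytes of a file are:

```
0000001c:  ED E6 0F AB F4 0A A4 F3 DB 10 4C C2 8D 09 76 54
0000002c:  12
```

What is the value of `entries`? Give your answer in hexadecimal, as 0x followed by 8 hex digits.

0x5476098D

`entries` follows `duration_ms` (4 B), `flags` (8 B), so it starts at offset 4 + 8 = 12 and occupies 4 bytes.
Bytes at offsets 12..15: 8D 09 76 54.
Little-endian: lowest address holds the least-significant byte.
Reassemble most-significant byte first: 54 76 09 8D → 0x5476098D.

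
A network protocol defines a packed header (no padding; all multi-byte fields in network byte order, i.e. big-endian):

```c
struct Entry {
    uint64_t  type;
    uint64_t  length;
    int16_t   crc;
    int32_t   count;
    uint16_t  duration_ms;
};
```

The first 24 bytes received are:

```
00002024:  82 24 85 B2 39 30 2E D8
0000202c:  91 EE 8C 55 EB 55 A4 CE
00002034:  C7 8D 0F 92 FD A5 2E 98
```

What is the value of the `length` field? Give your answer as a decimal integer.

`length` follows `type` (8 bytes), so it starts at byte offset 8 and occupies 8 bytes.
Bytes at offsets 8..15: 91 EE 8C 55 EB 55 A4 CE.
Big-endian stores the most-significant byte at the lowest address.
The bytes are already most-significant first: 0x91EE8C55EB55A4CE.
0x91EE8C55EB55A4CE = 10515496480605054158.

10515496480605054158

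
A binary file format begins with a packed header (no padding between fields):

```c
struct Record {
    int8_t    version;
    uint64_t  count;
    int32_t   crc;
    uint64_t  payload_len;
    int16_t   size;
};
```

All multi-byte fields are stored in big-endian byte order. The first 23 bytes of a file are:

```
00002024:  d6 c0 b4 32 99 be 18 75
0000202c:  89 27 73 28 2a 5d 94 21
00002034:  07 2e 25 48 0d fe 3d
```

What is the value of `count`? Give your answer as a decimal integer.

`count` follows `version` (1 byte), so it starts at byte offset 1 and occupies 8 bytes.
Bytes at offsets 1..8: C0 B4 32 99 BE 18 75 89.
Big-endian: lowest address holds the most-significant byte.
The bytes are already most-significant first: 0xC0B43299BE187589.
0xC0B43299BE187589 = 13885779186990740873.

13885779186990740873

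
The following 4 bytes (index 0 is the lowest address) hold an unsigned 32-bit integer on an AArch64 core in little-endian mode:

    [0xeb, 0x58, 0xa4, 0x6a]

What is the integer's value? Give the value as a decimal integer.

In little-endian order the low byte comes first in memory.
Reassemble most-significant byte first: 6A A4 58 EB → 0x6AA458EB.
0x6AA458EB = 1789155563.

1789155563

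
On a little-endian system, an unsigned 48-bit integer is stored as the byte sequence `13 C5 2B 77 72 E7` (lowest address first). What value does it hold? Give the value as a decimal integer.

In little-endian order the low byte comes first in memory.
Reassemble most-significant byte first: E7 72 77 2B C5 13 → 0xE772772BC513.
0xE772772BC513 = 254478811645203.

254478811645203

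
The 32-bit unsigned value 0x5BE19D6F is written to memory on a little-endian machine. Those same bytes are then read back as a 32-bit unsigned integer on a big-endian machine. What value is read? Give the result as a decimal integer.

1872617819

Stored little-endian, the bytes at ascending addresses are 6F 9D E1 5B.
Read back as big-endian, the last byte is least significant, giving 0x6F9DE15B.
0x6F9DE15B = 1872617819.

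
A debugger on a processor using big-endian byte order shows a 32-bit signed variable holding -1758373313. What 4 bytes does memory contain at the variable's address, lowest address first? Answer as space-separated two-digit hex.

Two's complement of -1758373313 in 32 bits: 1758373313 = 0x68CEA5C1; invert → 0x97315A3E; add 1 → 0x97315A3F.
Split into bytes (most-significant first): 97 31 5A 3F.
Big-endian stores the most-significant byte at the lowest address.
So the memory order matches the most-significant-first order: 97 31 5A 3F.

97 31 5A 3F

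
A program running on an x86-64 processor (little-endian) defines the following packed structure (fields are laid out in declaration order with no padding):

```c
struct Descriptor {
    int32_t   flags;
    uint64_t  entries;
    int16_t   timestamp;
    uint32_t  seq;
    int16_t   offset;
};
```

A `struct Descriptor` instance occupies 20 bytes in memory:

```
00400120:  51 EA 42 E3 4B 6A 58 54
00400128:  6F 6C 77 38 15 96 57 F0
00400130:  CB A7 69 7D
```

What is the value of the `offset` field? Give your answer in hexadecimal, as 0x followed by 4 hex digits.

`offset` follows `flags` (4 B), `entries` (8 B), `timestamp` (2 B), `seq` (4 B), so it starts at offset 4 + 8 + 2 + 4 = 18 and occupies 2 bytes.
Bytes at offsets 18..19: 69 7D.
Little-endian stores the least-significant byte at the lowest address.
Reassemble most-significant byte first: 7D 69 → 0x7D69.

0x7D69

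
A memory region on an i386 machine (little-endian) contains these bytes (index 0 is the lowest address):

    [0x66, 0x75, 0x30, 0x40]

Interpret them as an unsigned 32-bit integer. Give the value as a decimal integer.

In little-endian order the low byte comes first in memory.
Reassemble most-significant byte first: 40 30 75 66 → 0x40307566.
0x40307566 = 1076917606.

1076917606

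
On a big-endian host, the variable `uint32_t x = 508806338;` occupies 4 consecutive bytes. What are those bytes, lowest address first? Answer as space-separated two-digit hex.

508806338 in hexadecimal, padded to 32 bits, is 0x1E53C4C2.
Split into bytes (most-significant first): 1E 53 C4 C2.
Big-endian: lowest address holds the most-significant byte.
So the memory order matches the most-significant-first order: 1E 53 C4 C2.

1E 53 C4 C2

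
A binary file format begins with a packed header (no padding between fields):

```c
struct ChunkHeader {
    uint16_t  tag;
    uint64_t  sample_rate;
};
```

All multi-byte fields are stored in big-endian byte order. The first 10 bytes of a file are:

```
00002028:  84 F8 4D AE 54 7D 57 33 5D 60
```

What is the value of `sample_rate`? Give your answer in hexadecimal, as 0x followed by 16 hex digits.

0x4DAE547D57335D60

`sample_rate` follows `tag` (2 bytes), so it starts at byte offset 2 and occupies 8 bytes.
Bytes at offsets 2..9: 4D AE 54 7D 57 33 5D 60.
Big-endian: lowest address holds the most-significant byte.
The bytes are already most-significant first: 0x4DAE547D57335D60.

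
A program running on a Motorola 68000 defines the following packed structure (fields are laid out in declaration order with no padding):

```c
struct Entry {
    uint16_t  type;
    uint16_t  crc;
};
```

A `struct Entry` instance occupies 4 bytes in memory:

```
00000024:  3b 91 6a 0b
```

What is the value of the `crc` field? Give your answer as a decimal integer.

`crc` follows `type` (2 bytes), so it starts at byte offset 2 and occupies 2 bytes.
Bytes at offsets 2..3: 6A 0B.
Big-endian stores the most-significant byte at the lowest address.
The bytes are already most-significant first: 0x6A0B.
0x6A0B = 27147.

27147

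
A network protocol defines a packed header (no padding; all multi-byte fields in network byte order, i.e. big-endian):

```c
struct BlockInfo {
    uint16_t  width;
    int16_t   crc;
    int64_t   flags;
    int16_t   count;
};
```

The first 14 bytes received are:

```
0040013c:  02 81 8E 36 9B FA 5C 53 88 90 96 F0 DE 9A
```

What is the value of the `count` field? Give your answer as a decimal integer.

-8550

`count` follows `width` (2 B), `crc` (2 B), `flags` (8 B), so it starts at offset 2 + 2 + 8 = 12 and occupies 2 bytes.
Bytes at offsets 12..13: DE 9A.
Big-endian: lowest address holds the most-significant byte.
The bytes are already most-significant first: 0xDE9A.
Top bit is set, so as a signed 16-bit value this is 0xDE9A − 2^16 = -8550.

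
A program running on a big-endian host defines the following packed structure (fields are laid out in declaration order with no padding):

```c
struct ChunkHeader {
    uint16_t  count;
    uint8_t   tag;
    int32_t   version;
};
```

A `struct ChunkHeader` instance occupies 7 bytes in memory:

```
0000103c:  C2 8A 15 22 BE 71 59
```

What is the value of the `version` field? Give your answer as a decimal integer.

582906201

`version` follows `count` (2 B), `tag` (1 B), so it starts at offset 2 + 1 = 3 and occupies 4 bytes.
Bytes at offsets 3..6: 22 BE 71 59.
Big-endian: lowest address holds the most-significant byte.
The bytes are already most-significant first: 0x22BE7159.
0x22BE7159 = 582906201.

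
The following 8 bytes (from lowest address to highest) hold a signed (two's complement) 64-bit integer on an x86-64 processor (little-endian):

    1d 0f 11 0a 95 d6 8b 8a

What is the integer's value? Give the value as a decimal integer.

In little-endian order the low byte comes first in memory.
Reassemble most-significant byte first: 8A 8B D6 95 0A 11 0F 1D → 0x8A8BD6950A110F1D.
Top bit is set, so as a signed 64-bit value this is 0x8A8BD6950A110F1D − 2^64 = -8463435139105353955.

-8463435139105353955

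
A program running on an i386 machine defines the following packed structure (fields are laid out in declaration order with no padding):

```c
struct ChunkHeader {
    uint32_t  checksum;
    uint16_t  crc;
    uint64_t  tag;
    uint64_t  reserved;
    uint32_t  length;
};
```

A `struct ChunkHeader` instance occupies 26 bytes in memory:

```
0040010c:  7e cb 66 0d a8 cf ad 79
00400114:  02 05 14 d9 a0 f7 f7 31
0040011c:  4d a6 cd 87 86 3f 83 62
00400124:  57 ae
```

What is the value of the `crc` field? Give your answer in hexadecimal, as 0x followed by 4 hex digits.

`crc` follows `checksum` (4 bytes), so it starts at byte offset 4 and occupies 2 bytes.
Bytes at offsets 4..5: A8 CF.
Little-endian: lowest address holds the least-significant byte.
Reassemble most-significant byte first: CF A8 → 0xCFA8.

0xCFA8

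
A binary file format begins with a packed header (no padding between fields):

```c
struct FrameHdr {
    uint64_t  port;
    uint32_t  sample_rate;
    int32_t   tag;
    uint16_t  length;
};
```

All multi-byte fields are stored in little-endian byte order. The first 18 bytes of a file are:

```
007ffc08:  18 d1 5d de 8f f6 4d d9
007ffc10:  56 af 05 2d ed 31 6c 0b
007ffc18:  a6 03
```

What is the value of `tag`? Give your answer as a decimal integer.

191640045

`tag` follows `port` (8 B), `sample_rate` (4 B), so it starts at offset 8 + 4 = 12 and occupies 4 bytes.
Bytes at offsets 12..15: ED 31 6C 0B.
In little-endian order the low byte comes first in memory.
Reassemble most-significant byte first: 0B 6C 31 ED → 0x0B6C31ED.
0x0B6C31ED = 191640045.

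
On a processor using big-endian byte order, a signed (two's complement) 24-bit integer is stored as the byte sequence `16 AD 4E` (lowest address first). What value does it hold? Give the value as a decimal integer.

1486158

Big-endian: lowest address holds the most-significant byte.
The bytes are already most-significant first: 0x16AD4E.
0x16AD4E = 1486158.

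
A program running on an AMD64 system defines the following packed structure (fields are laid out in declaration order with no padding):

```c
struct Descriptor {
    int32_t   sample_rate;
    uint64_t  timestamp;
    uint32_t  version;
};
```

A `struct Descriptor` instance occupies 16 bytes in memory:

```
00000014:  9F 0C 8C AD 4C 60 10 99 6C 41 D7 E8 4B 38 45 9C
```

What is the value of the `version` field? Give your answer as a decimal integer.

2621782091

`version` follows `sample_rate` (4 B), `timestamp` (8 B), so it starts at offset 4 + 8 = 12 and occupies 4 bytes.
Bytes at offsets 12..15: 4B 38 45 9C.
Little-endian: lowest address holds the least-significant byte.
Reassemble most-significant byte first: 9C 45 38 4B → 0x9C45384B.
0x9C45384B = 2621782091.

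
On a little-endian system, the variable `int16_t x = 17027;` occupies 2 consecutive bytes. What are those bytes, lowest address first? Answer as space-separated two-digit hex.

17027 in hexadecimal, padded to 16 bits, is 0x4283.
Split into bytes (most-significant first): 42 83.
In little-endian order the low byte comes first in memory.
So at ascending addresses the bytes are 83 42.

83 42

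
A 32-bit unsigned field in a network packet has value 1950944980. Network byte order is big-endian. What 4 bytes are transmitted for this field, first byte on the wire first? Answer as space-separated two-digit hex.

74 49 0E D4

1950944980 in hexadecimal, padded to 32 bits, is 0x74490ED4.
Split into bytes (most-significant first): 74 49 0E D4.
Big-endian: lowest address holds the most-significant byte.
So the memory order matches the most-significant-first order: 74 49 0E D4.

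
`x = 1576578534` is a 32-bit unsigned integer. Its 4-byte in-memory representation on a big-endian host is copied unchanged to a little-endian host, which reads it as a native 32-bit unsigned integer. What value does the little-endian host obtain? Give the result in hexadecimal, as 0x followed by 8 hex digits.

0xE6ADF85D

1576578534 in 32-bit hexadecimal is 0x5DF8ADE6.
Stored big-endian, the bytes at ascending addresses are 5D F8 AD E6.
Read back as little-endian, the first byte is least significant, giving 0xE6ADF85D.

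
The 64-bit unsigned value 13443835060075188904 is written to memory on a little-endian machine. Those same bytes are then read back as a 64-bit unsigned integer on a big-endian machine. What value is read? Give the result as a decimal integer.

13443835060075188904 in 64-bit hexadecimal is 0xBA9218C236B952A8.
Stored little-endian, the bytes at ascending addresses are A8 52 B9 36 C2 18 92 BA.
Read back as big-endian, the last byte is least significant, giving 0xA852B936C21892BA.
0xA852B936C21892BA = 12128960391297929914.

12128960391297929914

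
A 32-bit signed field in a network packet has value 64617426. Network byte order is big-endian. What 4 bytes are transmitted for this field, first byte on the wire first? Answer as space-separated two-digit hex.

03 D9 FB D2

64617426 in hexadecimal, padded to 32 bits, is 0x03D9FBD2.
Split into bytes (most-significant first): 03 D9 FB D2.
Big-endian stores the most-significant byte at the lowest address.
So the memory order matches the most-significant-first order: 03 D9 FB D2.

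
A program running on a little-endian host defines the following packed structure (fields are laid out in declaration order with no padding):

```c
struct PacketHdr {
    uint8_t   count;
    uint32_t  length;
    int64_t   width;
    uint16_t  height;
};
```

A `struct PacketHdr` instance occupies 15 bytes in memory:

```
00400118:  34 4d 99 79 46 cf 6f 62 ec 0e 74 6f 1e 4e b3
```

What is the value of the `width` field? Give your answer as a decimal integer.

2193099150996959183

`width` follows `count` (1 B), `length` (4 B), so it starts at offset 1 + 4 = 5 and occupies 8 bytes.
Bytes at offsets 5..12: CF 6F 62 EC 0E 74 6F 1E.
Little-endian stores the least-significant byte at the lowest address.
Reassemble most-significant byte first: 1E 6F 74 0E EC 62 6F CF → 0x1E6F740EEC626FCF.
0x1E6F740EEC626FCF = 2193099150996959183.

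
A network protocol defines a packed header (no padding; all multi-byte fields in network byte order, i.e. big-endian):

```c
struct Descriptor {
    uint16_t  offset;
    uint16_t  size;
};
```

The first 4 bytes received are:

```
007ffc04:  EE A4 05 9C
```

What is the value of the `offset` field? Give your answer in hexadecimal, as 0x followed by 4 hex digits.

`offset` is the first field, at byte offset 0, occupying 2 bytes.
Bytes at offsets 0..1: EE A4.
In big-endian order the high byte comes first in memory.
The bytes are already most-significant first: 0xEEA4.

0xEEA4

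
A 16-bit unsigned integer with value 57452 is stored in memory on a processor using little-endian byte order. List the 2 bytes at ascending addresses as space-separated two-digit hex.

6C E0

57452 in hexadecimal, padded to 16 bits, is 0xE06C.
Split into bytes (most-significant first): E0 6C.
In little-endian order the low byte comes first in memory.
So at ascending addresses the bytes are 6C E0.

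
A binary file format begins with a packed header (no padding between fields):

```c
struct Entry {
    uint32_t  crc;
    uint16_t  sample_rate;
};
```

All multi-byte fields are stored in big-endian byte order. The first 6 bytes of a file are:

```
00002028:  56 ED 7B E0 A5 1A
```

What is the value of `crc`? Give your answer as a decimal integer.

`crc` is the first field, at byte offset 0, occupying 4 bytes.
Bytes at offsets 0..3: 56 ED 7B E0.
Big-endian: lowest address holds the most-significant byte.
The bytes are already most-significant first: 0x56ED7BE0.
0x56ED7BE0 = 1458404320.

1458404320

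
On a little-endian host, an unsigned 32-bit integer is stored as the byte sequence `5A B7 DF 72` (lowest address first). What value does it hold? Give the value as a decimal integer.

In little-endian order the low byte comes first in memory.
Reassemble most-significant byte first: 72 DF B7 5A → 0x72DFB75A.
0x72DFB75A = 1927264090.

1927264090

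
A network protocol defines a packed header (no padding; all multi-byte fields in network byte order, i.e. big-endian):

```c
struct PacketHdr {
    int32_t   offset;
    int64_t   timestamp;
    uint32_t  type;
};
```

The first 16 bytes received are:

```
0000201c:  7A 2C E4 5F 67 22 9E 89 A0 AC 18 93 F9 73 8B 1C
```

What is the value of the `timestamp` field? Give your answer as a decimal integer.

7431676649058080915

`timestamp` follows `offset` (4 bytes), so it starts at byte offset 4 and occupies 8 bytes.
Bytes at offsets 4..11: 67 22 9E 89 A0 AC 18 93.
Big-endian stores the most-significant byte at the lowest address.
The bytes are already most-significant first: 0x67229E89A0AC1893.
0x67229E89A0AC1893 = 7431676649058080915.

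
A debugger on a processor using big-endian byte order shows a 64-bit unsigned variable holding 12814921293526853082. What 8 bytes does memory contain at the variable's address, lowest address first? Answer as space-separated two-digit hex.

B1 D7 BF 05 25 41 E5 DA

12814921293526853082 in hexadecimal, padded to 64 bits, is 0xB1D7BF052541E5DA.
Split into bytes (most-significant first): B1 D7 BF 05 25 41 E5 DA.
In big-endian order the high byte comes first in memory.
So the memory order matches the most-significant-first order: B1 D7 BF 05 25 41 E5 DA.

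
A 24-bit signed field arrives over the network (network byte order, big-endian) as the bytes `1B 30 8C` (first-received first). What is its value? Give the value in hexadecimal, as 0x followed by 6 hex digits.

0x1B308C

In big-endian order the high byte comes first in memory.
The bytes are already most-significant first: 0x1B308C.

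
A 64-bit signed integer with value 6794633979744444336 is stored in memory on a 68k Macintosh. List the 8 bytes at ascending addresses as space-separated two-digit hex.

5E 4B 63 9A E5 77 5F B0

6794633979744444336 in hexadecimal, padded to 64 bits, is 0x5E4B639AE5775FB0.
Split into bytes (most-significant first): 5E 4B 63 9A E5 77 5F B0.
In big-endian order the high byte comes first in memory.
So the memory order matches the most-significant-first order: 5E 4B 63 9A E5 77 5F B0.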